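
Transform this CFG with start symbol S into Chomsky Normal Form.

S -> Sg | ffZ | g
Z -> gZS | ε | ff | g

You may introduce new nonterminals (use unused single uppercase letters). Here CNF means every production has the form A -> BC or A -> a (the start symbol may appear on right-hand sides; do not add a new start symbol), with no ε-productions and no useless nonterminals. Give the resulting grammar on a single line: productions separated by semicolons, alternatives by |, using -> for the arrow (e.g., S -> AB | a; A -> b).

Nullable: {Z}; after ε-elimination: S -> g | Sg | ff | ffZ; Z -> g | ff | gS | gZS.
No unit productions to eliminate.
TERM: introduce B -> f, A -> g and substitute in every rule of length ≥2.
BIN: S -> BBZ becomes S -> BC, C -> BZ; Z -> AZS becomes Z -> AD, D -> ZS.

S -> g | BB | BC | SA; A -> g; B -> f; C -> BZ; D -> ZS; Z -> g | AD | AS | BB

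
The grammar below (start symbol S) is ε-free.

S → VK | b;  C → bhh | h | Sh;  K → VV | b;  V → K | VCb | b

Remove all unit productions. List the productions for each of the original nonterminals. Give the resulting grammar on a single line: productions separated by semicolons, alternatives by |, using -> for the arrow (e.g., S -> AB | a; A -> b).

Unit productions: V->K.
Unit pairs (A ⇒* B via units): (V,K).
S: inherits non-unit rules of {S} → VK | b.
C: inherits non-unit rules of {C} → Sh | bhh | h.
K: inherits non-unit rules of {K} → VV | b.
V: inherits non-unit rules of {K, V} → VCb | VV | b.

S -> b | VK; C -> h | Sh | bhh; K -> b | VV; V -> b | VV | VCb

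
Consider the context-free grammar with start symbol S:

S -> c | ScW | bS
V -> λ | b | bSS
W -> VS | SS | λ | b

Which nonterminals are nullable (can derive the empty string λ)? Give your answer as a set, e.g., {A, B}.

{V, W}

Directly nullable (have an ε-rule): {V, W}.
Not nullable: S — each has a terminal in every rule's right-hand side or depends on a non-nullable symbol.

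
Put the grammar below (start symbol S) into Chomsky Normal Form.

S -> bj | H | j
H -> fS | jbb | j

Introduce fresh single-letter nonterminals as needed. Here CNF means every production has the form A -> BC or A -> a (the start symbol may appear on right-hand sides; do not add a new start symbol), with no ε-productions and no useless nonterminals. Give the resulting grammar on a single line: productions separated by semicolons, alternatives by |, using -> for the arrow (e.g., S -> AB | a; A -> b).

S -> j | AS | BE | CB; A -> f; B -> j; C -> b; E -> CC

No ε-productions.
After unit-elimination: S -> j | bj | fS | jbb; H -> j | fS | jbb.
TERM: introduce C -> b, A -> f, B -> j and substitute in every rule of length ≥2.
BIN: H -> BCC becomes H -> BD, D -> CC; S -> BCC becomes S -> BE, E -> CC.
Drop unreachable/unproductive: H.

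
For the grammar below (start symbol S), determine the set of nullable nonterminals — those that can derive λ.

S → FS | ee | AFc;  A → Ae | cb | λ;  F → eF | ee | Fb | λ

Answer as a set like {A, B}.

Directly nullable (have an ε-rule): {A, F}.
Not nullable: S — each has a terminal in every rule's right-hand side or depends on a non-nullable symbol.

{A, F}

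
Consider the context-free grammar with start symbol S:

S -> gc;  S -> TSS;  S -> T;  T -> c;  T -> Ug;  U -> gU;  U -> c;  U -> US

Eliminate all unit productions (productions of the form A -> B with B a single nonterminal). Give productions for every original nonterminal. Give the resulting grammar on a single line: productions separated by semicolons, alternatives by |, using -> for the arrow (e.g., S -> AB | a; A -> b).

S -> c | Ug | gc | TSS; T -> c | Ug; U -> c | US | gU

Unit productions: S->T.
Unit pairs (A ⇒* B via units): (S,T).
S: inherits non-unit rules of {S, T} → TSS | Ug | c | gc.
T: inherits non-unit rules of {T} → Ug | c.
U: inherits non-unit rules of {U} → US | c | gU.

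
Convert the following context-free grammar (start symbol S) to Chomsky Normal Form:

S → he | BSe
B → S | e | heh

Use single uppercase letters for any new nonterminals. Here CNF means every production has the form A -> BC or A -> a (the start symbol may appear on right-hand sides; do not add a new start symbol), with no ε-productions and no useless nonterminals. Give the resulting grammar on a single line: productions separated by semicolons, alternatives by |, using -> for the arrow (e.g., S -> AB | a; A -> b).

S -> BF | CA; A -> e; B -> e | BD | CA | CE; C -> h; D -> SA; E -> AC; F -> SA

No ε-productions.
After unit-elimination: S -> he | BSe; B -> e | he | BSe | heh.
TERM: introduce A -> e, C -> h and substitute in every rule of length ≥2.
BIN: B -> BSA becomes B -> BD, D -> SA; B -> CAC becomes B -> CE, E -> AC; S -> BSA becomes S -> BF, F -> SA.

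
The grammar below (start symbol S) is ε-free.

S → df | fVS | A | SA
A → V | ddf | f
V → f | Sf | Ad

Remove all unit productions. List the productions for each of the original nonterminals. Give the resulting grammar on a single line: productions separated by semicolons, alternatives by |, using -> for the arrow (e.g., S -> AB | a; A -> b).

S -> f | Ad | SA | Sf | df | ddf | fVS; A -> f | Ad | Sf | ddf; V -> f | Ad | Sf

Unit productions: A->V, S->A.
Unit pairs (A ⇒* B via units): (A,V), (S,A), (S,V).
S: inherits non-unit rules of {A, S, V} → Ad | SA | Sf | ddf | df | f | fVS.
A: inherits non-unit rules of {A, V} → Ad | Sf | ddf | f.
V: inherits non-unit rules of {V} → Ad | Sf | f.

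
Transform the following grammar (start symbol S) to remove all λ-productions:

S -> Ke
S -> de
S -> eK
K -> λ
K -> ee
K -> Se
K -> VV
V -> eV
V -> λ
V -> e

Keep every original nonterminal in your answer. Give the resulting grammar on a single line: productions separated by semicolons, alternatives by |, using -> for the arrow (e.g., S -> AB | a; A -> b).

Nullable set: {K, V}.
S -> Ke: K nullable, giving Ke | e.
S -> eK: K nullable, giving e | eK.
Drop K -> λ.
K -> VV: V, V nullable, giving V | VV.
Drop V -> λ.
V -> eV: V nullable, giving e | eV.
Unchanged (no nullable symbols): S -> de; K -> Se; K -> ee; V -> e.

S -> e | Ke | de | eK; K -> V | Se | VV | ee; V -> e | eV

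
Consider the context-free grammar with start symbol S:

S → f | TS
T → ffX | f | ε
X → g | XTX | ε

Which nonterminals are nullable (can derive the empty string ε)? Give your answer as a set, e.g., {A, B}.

{T, X}

Directly nullable (have an ε-rule): {T, X}.
Not nullable: S — each has a terminal in every rule's right-hand side or depends on a non-nullable symbol.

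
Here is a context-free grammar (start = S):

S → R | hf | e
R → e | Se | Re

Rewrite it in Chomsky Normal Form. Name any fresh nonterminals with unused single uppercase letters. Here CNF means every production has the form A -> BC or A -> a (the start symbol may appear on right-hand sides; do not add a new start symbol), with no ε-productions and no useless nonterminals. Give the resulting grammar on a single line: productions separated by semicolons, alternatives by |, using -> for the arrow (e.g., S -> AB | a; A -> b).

No ε-productions.
After unit-elimination: S -> e | Re | Se | hf; R -> e | Re | Se.
TERM: introduce A -> e, C -> f, B -> h and substitute in every rule of length ≥2.

S -> e | BC | RA | SA; A -> e; B -> h; C -> f; R -> e | RA | SA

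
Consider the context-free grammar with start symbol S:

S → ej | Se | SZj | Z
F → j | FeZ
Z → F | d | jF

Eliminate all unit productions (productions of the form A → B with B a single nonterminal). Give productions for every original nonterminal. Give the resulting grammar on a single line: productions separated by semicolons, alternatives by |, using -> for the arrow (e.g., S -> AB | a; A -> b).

Unit productions: S->Z, Z->F.
Unit pairs (A ⇒* B via units): (S,F), (S,Z), (Z,F).
S: inherits non-unit rules of {F, S, Z} → FeZ | SZj | Se | d | ej | j | jF.
F: inherits non-unit rules of {F} → FeZ | j.
Z: inherits non-unit rules of {F, Z} → FeZ | d | j | jF.

S -> d | j | Se | ej | jF | FeZ | SZj; F -> j | FeZ; Z -> d | j | jF | FeZ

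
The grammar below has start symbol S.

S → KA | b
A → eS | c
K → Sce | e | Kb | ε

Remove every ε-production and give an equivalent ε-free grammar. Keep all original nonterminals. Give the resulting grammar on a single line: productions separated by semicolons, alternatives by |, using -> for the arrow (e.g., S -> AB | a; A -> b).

S -> A | b | KA; A -> c | eS; K -> b | e | Kb | Sce

Nullable set: {K}.
S -> KA: K nullable, giving A | KA.
Drop K -> ε.
K -> Kb: K nullable, giving Kb | b.
Unchanged (no nullable symbols): S -> b; A -> c; A -> eS; K -> Sce; K -> e.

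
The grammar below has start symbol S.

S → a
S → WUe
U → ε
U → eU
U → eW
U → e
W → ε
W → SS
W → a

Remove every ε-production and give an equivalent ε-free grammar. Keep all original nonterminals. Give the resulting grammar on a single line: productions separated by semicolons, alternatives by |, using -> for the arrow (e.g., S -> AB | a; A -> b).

Nullable set: {U, W}.
S -> WUe: W, U nullable, giving Ue | WUe | We | e.
Drop U -> ε.
U -> eU: U nullable, giving e | eU.
U -> eW: W nullable, giving e | eW.
Drop W -> ε.
Unchanged (no nullable symbols): S -> a; U -> e; W -> SS; W -> a.

S -> a | e | Ue | We | WUe; U -> e | eU | eW; W -> a | SS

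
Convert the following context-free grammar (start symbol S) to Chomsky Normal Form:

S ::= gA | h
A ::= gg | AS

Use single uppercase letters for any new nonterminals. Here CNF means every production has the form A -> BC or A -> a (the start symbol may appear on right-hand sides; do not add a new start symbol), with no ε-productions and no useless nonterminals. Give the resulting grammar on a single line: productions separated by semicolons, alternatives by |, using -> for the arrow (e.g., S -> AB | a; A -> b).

S -> h | BA; A -> AS | BB; B -> g

No ε-productions.
No unit productions to eliminate.
TERM: introduce B -> g and substitute in every rule of length ≥2.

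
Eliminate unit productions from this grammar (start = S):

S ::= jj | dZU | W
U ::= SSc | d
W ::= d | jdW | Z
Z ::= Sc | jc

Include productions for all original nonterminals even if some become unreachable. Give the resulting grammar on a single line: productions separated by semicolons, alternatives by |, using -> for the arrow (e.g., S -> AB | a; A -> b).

S -> d | Sc | jc | jj | dZU | jdW; U -> d | SSc; W -> d | Sc | jc | jdW; Z -> Sc | jc

Unit productions: S->W, W->Z.
Unit pairs (A ⇒* B via units): (S,W), (S,Z), (W,Z).
S: inherits non-unit rules of {S, W, Z} → Sc | d | dZU | jc | jdW | jj.
U: inherits non-unit rules of {U} → SSc | d.
W: inherits non-unit rules of {W, Z} → Sc | d | jc | jdW.
Z: inherits non-unit rules of {Z} → Sc | jc.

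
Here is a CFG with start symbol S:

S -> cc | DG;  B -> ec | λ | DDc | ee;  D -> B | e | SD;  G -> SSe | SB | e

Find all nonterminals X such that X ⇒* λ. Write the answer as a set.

Directly nullable (have an ε-rule): {B}.
D is nullable via D -> B (every symbol on the right is already known nullable).
Not nullable: G, S — each has a terminal in every rule's right-hand side or depends on a non-nullable symbol.

{B, D}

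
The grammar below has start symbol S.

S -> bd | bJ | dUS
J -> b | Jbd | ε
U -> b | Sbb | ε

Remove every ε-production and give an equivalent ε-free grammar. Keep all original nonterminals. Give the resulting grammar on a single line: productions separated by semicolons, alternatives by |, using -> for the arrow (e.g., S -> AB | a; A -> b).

Nullable set: {J, U}.
S -> bJ: J nullable, giving b | bJ.
S -> dUS: U nullable, giving dS | dUS.
Drop J -> ε.
J -> Jbd: J nullable, giving Jbd | bd.
Drop U -> ε.
Unchanged (no nullable symbols): S -> bd; J -> b; U -> Sbb; U -> b.

S -> b | bJ | bd | dS | dUS; J -> b | bd | Jbd; U -> b | Sbb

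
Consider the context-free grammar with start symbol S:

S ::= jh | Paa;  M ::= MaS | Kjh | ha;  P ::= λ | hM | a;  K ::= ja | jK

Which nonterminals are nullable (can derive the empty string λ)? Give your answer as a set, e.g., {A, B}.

{P}

Directly nullable (have an ε-rule): {P}.
Not nullable: K, M, S — each has a terminal in every rule's right-hand side or depends on a non-nullable symbol.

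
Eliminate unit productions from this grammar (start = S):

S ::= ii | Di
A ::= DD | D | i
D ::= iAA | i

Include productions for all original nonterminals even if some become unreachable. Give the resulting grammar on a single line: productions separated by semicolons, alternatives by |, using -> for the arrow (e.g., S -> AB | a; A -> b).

Unit productions: A->D.
Unit pairs (A ⇒* B via units): (A,D).
S: inherits non-unit rules of {S} → Di | ii.
A: inherits non-unit rules of {A, D} → DD | i | iAA.
D: inherits non-unit rules of {D} → i | iAA.

S -> Di | ii; A -> i | DD | iAA; D -> i | iAA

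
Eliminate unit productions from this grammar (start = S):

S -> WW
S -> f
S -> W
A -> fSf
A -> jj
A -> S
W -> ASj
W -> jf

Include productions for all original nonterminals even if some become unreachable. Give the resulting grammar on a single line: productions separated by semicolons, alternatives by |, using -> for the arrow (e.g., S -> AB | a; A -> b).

Unit productions: A->S, S->W.
Unit pairs (A ⇒* B via units): (A,S), (A,W), (S,W).
S: inherits non-unit rules of {S, W} → ASj | WW | f | jf.
A: inherits non-unit rules of {A, S, W} → ASj | WW | f | fSf | jf | jj.
W: inherits non-unit rules of {W} → ASj | jf.

S -> f | WW | jf | ASj; A -> f | WW | jf | jj | ASj | fSf; W -> jf | ASj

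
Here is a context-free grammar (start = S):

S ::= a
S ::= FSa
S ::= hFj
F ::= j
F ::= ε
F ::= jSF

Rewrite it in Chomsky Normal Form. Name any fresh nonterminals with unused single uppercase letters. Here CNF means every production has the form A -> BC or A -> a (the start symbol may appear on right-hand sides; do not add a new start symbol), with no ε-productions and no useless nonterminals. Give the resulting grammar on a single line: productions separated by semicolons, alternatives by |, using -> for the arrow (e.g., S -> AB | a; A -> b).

S -> a | CA | CE | FG | SB; A -> j; B -> a; C -> h; D -> SF; E -> FA; F -> j | AD | AS; G -> SB

Nullable: {F}; after ε-elimination: S -> a | Sa | hj | FSa | hFj; F -> j | jS | jSF.
No unit productions to eliminate.
TERM: introduce B -> a, C -> h, A -> j and substitute in every rule of length ≥2.
BIN: F -> ASF becomes F -> AD, D -> SF; S -> CFA becomes S -> CE, E -> FA; S -> FSB becomes S -> FG, G -> SB.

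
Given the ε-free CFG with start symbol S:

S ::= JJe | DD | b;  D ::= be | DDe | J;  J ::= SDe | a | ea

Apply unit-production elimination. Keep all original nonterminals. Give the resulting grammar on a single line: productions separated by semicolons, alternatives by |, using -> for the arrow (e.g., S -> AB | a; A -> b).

Unit productions: D->J.
Unit pairs (A ⇒* B via units): (D,J).
S: inherits non-unit rules of {S} → DD | JJe | b.
D: inherits non-unit rules of {D, J} → DDe | SDe | a | be | ea.
J: inherits non-unit rules of {J} → SDe | a | ea.

S -> b | DD | JJe; D -> a | be | ea | DDe | SDe; J -> a | ea | SDe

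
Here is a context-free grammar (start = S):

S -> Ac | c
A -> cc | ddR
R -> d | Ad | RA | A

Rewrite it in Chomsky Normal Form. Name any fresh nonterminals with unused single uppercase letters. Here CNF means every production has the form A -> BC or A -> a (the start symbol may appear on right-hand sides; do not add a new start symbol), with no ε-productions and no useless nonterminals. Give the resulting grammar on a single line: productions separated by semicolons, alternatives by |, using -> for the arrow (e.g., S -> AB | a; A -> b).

S -> c | AB; A -> BB | CD; B -> c; C -> d; D -> CR; E -> CR; R -> d | AC | BB | CE | RA

No ε-productions.
After unit-elimination: S -> c | Ac; A -> cc | ddR; R -> d | Ad | RA | cc | ddR.
TERM: introduce B -> c, C -> d and substitute in every rule of length ≥2.
BIN: A -> CCR becomes A -> CD, D -> CR; R -> CCR becomes R -> CE, E -> CR.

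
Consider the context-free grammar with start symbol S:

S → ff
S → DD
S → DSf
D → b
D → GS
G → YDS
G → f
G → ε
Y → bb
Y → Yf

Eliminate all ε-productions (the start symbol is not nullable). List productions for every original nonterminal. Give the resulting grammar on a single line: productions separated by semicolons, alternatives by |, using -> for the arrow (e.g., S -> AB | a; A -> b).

Nullable set: {G}.
D -> GS: G nullable, giving GS | S.
Drop G -> ε.
Unchanged (no nullable symbols): S -> DD; S -> DSf; S -> ff; D -> b; G -> YDS; G -> f; Y -> Yf; Y -> bb.

S -> DD | ff | DSf; D -> S | b | GS; G -> f | YDS; Y -> Yf | bb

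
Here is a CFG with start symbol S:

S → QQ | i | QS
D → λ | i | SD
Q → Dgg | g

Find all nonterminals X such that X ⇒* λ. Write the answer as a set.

{D}

Directly nullable (have an ε-rule): {D}.
Not nullable: Q, S — each has a terminal in every rule's right-hand side or depends on a non-nullable symbol.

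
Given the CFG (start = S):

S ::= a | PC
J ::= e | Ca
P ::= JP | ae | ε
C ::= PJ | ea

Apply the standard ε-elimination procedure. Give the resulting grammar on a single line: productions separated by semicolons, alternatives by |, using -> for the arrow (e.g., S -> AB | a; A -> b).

S -> C | a | PC; C -> J | PJ | ea; J -> e | Ca; P -> J | JP | ae

Nullable set: {P}.
S -> PC: P nullable, giving C | PC.
C -> PJ: P nullable, giving J | PJ.
Drop P -> ε.
P -> JP: P nullable, giving J | JP.
Unchanged (no nullable symbols): S -> a; C -> ea; J -> Ca; J -> e; P -> ae.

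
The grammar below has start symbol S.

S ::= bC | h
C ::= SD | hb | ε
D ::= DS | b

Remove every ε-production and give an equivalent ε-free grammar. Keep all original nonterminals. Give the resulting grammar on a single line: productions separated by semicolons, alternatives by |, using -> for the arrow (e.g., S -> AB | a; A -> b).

Nullable set: {C}.
S -> bC: C nullable, giving b | bC.
Drop C -> ε.
Unchanged (no nullable symbols): S -> h; C -> SD; C -> hb; D -> DS; D -> b.

S -> b | h | bC; C -> SD | hb; D -> b | DS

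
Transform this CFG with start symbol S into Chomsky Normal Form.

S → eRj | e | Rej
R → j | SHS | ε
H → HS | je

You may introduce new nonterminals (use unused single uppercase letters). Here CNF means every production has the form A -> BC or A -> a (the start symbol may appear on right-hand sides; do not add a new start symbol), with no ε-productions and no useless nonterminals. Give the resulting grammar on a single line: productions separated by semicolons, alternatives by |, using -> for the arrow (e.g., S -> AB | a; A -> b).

Nullable: {R}; after ε-elimination: S -> e | ej | Rej | eRj; H -> HS | je; R -> j | SHS.
No unit productions to eliminate.
TERM: introduce B -> e, A -> j and substitute in every rule of length ≥2.
BIN: R -> SHS becomes R -> SC, C -> HS; S -> BRA becomes S -> BD, D -> RA; S -> RBA becomes S -> RE, E -> BA.

S -> e | BA | BD | RE; A -> j; B -> e; C -> HS; D -> RA; E -> BA; H -> AB | HS; R -> j | SC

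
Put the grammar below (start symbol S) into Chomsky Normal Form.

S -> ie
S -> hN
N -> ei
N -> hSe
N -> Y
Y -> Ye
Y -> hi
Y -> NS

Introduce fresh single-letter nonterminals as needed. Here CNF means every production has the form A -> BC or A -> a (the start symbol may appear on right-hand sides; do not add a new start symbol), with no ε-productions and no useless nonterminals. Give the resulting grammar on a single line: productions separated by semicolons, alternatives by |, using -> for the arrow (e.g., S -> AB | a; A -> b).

No ε-productions.
After unit-elimination: S -> hN | ie; N -> NS | Ye | ei | hi | hSe; Y -> NS | Ye | hi.
TERM: introduce A -> e, C -> h, B -> i and substitute in every rule of length ≥2.
BIN: N -> CSA becomes N -> CD, D -> SA.

S -> BA | CN; A -> e; B -> i; C -> h; D -> SA; N -> AB | CB | CD | NS | YA; Y -> CB | NS | YA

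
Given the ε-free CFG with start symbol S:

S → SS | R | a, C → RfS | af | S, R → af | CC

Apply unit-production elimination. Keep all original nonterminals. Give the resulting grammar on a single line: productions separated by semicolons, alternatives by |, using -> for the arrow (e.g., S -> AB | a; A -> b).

Unit productions: C->S, S->R.
Unit pairs (A ⇒* B via units): (C,R), (C,S), (S,R).
S: inherits non-unit rules of {R, S} → CC | SS | a | af.
C: inherits non-unit rules of {C, R, S} → CC | RfS | SS | a | af.
R: inherits non-unit rules of {R} → CC | af.

S -> a | CC | SS | af; C -> a | CC | SS | af | RfS; R -> CC | af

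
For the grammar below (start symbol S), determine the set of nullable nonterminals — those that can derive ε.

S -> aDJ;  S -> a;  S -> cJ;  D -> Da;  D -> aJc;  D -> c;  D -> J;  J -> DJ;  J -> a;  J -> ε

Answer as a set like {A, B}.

Directly nullable (have an ε-rule): {J}.
D is nullable via D -> J (every symbol on the right is already known nullable).
Not nullable: S — each has a terminal in every rule's right-hand side or depends on a non-nullable symbol.

{D, J}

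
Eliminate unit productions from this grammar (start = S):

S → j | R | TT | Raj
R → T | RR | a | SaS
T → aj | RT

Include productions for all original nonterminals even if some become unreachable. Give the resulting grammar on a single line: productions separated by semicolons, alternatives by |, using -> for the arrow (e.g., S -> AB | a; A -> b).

Unit productions: R->T, S->R.
Unit pairs (A ⇒* B via units): (R,T), (S,R), (S,T).
S: inherits non-unit rules of {R, S, T} → RR | RT | Raj | SaS | TT | a | aj | j.
R: inherits non-unit rules of {R, T} → RR | RT | SaS | a | aj.
T: inherits non-unit rules of {T} → RT | aj.

S -> a | j | RR | RT | TT | aj | Raj | SaS; R -> a | RR | RT | aj | SaS; T -> RT | aj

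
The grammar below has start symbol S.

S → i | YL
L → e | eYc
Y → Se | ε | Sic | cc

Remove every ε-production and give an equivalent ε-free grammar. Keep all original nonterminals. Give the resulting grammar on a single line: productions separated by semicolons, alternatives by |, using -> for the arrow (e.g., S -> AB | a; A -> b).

S -> L | i | YL; L -> e | ec | eYc; Y -> Se | cc | Sic

Nullable set: {Y}.
S -> YL: Y nullable, giving L | YL.
L -> eYc: Y nullable, giving eYc | ec.
Drop Y -> ε.
Unchanged (no nullable symbols): S -> i; L -> e; Y -> Se; Y -> Sic; Y -> cc.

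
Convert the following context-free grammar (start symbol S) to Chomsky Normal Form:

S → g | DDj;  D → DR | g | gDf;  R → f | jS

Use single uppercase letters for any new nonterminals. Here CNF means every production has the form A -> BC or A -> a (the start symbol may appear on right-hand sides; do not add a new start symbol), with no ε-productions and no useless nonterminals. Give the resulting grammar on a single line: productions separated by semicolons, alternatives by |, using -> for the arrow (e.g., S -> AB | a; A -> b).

No ε-productions.
No unit productions to eliminate.
TERM: introduce B -> f, A -> g, C -> j and substitute in every rule of length ≥2.
BIN: D -> ADB becomes D -> AE, E -> DB; S -> DDC becomes S -> DF, F -> DC.

S -> g | DF; A -> g; B -> f; C -> j; D -> g | AE | DR; E -> DB; F -> DC; R -> f | CS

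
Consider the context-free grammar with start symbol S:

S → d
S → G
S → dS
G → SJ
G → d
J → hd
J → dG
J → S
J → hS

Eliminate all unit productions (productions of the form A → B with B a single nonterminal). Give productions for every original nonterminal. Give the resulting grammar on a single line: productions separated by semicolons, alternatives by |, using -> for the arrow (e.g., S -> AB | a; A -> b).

S -> d | SJ | dS; G -> d | SJ; J -> d | SJ | dG | dS | hS | hd

Unit productions: J->S, S->G.
Unit pairs (A ⇒* B via units): (J,G), (J,S), (S,G).
S: inherits non-unit rules of {G, S} → SJ | d | dS.
G: inherits non-unit rules of {G} → SJ | d.
J: inherits non-unit rules of {G, J, S} → SJ | d | dG | dS | hS | hd.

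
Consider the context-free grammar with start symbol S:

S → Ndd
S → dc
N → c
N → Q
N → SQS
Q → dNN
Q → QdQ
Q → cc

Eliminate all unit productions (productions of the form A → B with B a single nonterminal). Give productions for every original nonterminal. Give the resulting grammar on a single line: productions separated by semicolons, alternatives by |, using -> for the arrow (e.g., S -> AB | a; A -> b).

S -> dc | Ndd; N -> c | cc | QdQ | SQS | dNN; Q -> cc | QdQ | dNN

Unit productions: N->Q.
Unit pairs (A ⇒* B via units): (N,Q).
S: inherits non-unit rules of {S} → Ndd | dc.
N: inherits non-unit rules of {N, Q} → QdQ | SQS | c | cc | dNN.
Q: inherits non-unit rules of {Q} → QdQ | cc | dNN.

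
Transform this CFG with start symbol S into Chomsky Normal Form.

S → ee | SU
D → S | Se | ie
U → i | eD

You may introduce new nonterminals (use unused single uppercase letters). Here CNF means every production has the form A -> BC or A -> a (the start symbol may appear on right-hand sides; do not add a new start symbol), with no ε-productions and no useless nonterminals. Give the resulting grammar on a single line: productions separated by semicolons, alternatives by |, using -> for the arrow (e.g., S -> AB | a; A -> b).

No ε-productions.
After unit-elimination: S -> SU | ee; D -> SU | Se | ee | ie; U -> i | eD.
TERM: introduce A -> e, B -> i and substitute in every rule of length ≥2.

S -> AA | SU; A -> e; B -> i; D -> AA | BA | SA | SU; U -> i | AD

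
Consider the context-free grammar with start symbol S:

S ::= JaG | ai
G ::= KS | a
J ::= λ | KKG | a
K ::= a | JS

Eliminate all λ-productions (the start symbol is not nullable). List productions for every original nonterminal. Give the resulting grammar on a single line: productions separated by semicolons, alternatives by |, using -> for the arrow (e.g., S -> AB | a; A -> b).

Nullable set: {J}.
S -> JaG: J nullable, giving JaG | aG.
Drop J -> λ.
K -> JS: J nullable, giving JS | S.
Unchanged (no nullable symbols): S -> ai; G -> KS; G -> a; J -> KKG; J -> a; K -> a.

S -> aG | ai | JaG; G -> a | KS; J -> a | KKG; K -> S | a | JS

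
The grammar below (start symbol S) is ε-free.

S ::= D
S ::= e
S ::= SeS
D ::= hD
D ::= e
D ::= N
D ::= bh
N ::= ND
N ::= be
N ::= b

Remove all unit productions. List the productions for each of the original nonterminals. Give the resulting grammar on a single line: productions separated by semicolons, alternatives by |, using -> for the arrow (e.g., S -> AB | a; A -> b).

S -> b | e | ND | be | bh | hD | SeS; D -> b | e | ND | be | bh | hD; N -> b | ND | be

Unit productions: D->N, S->D.
Unit pairs (A ⇒* B via units): (D,N), (S,D), (S,N).
S: inherits non-unit rules of {D, N, S} → ND | SeS | b | be | bh | e | hD.
D: inherits non-unit rules of {D, N} → ND | b | be | bh | e | hD.
N: inherits non-unit rules of {N} → ND | b | be.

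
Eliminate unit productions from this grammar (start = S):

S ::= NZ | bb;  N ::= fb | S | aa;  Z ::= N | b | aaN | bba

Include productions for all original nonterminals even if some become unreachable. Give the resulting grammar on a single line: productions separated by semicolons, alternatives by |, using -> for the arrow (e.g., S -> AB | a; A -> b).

Unit productions: N->S, Z->N.
Unit pairs (A ⇒* B via units): (N,S), (Z,N), (Z,S).
S: inherits non-unit rules of {S} → NZ | bb.
N: inherits non-unit rules of {N, S} → NZ | aa | bb | fb.
Z: inherits non-unit rules of {N, S, Z} → NZ | aa | aaN | b | bb | bba | fb.

S -> NZ | bb; N -> NZ | aa | bb | fb; Z -> b | NZ | aa | bb | fb | aaN | bba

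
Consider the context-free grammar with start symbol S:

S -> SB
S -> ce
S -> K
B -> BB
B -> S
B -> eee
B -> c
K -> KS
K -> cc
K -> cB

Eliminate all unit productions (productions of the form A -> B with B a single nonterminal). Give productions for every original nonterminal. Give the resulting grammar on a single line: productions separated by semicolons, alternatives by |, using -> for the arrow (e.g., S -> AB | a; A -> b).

S -> KS | SB | cB | cc | ce; B -> c | BB | KS | SB | cB | cc | ce | eee; K -> KS | cB | cc

Unit productions: B->S, S->K.
Unit pairs (A ⇒* B via units): (B,K), (B,S), (S,K).
S: inherits non-unit rules of {K, S} → KS | SB | cB | cc | ce.
B: inherits non-unit rules of {B, K, S} → BB | KS | SB | c | cB | cc | ce | eee.
K: inherits non-unit rules of {K} → KS | cB | cc.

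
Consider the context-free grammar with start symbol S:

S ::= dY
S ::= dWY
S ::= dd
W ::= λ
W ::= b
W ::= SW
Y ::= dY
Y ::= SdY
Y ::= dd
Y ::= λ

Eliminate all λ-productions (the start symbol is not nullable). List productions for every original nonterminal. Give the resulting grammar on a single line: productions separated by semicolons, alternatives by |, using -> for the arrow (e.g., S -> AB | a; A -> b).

Nullable set: {W, Y}.
S -> dWY: W, Y nullable, giving d | dW | dWY | dY.
S -> dY: Y nullable, giving d | dY.
Drop W -> λ.
W -> SW: W nullable, giving S | SW.
Drop Y -> λ.
Y -> SdY: Y nullable, giving Sd | SdY.
Y -> dY: Y nullable, giving d | dY.
Unchanged (no nullable symbols): S -> dd; W -> b; Y -> dd.

S -> d | dW | dY | dd | dWY; W -> S | b | SW; Y -> d | Sd | dY | dd | SdY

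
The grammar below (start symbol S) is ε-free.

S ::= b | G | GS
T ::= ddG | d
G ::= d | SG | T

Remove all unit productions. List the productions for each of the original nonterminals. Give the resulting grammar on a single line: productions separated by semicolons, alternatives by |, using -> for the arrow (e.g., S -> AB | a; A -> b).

S -> b | d | GS | SG | ddG; G -> d | SG | ddG; T -> d | ddG

Unit productions: G->T, S->G.
Unit pairs (A ⇒* B via units): (G,T), (S,G), (S,T).
S: inherits non-unit rules of {G, S, T} → GS | SG | b | d | ddG.
G: inherits non-unit rules of {G, T} → SG | d | ddG.
T: inherits non-unit rules of {T} → d | ddG.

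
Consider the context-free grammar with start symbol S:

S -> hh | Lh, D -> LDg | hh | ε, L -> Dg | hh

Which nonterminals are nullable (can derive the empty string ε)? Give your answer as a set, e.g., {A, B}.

Directly nullable (have an ε-rule): {D}.
Not nullable: L, S — each has a terminal in every rule's right-hand side or depends on a non-nullable symbol.

{D}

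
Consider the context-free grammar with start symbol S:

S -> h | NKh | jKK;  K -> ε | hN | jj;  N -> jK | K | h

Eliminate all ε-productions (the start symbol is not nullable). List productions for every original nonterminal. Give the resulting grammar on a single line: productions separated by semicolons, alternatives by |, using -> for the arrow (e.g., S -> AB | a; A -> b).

S -> h | j | Kh | Nh | jK | NKh | jKK; K -> h | hN | jj; N -> K | h | j | jK

Nullable set: {K, N}.
S -> NKh: N, K nullable, giving Kh | NKh | Nh | h.
S -> jKK: K, K nullable, giving j | jK | jKK.
Drop K -> ε.
K -> hN: N nullable, giving h | hN.
N -> K: K nullable, giving K.
N -> jK: K nullable, giving j | jK.
Unchanged (no nullable symbols): S -> h; K -> jj; N -> h.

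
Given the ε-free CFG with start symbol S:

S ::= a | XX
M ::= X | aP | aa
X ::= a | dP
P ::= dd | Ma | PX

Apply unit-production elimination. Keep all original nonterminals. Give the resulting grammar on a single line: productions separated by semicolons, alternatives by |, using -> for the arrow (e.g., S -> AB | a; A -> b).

S -> a | XX; M -> a | aP | aa | dP; P -> Ma | PX | dd; X -> a | dP

Unit productions: M->X.
Unit pairs (A ⇒* B via units): (M,X).
S: inherits non-unit rules of {S} → XX | a.
M: inherits non-unit rules of {M, X} → a | aP | aa | dP.
P: inherits non-unit rules of {P} → Ma | PX | dd.
X: inherits non-unit rules of {X} → a | dP.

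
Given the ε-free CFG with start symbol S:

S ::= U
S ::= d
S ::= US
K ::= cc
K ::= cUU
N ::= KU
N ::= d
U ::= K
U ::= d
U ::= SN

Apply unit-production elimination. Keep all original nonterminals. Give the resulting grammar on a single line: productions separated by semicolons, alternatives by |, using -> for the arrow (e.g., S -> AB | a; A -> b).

Unit productions: S->U, U->K.
Unit pairs (A ⇒* B via units): (S,K), (S,U), (U,K).
S: inherits non-unit rules of {K, S, U} → SN | US | cUU | cc | d.
K: inherits non-unit rules of {K} → cUU | cc.
N: inherits non-unit rules of {N} → KU | d.
U: inherits non-unit rules of {K, U} → SN | cUU | cc | d.

S -> d | SN | US | cc | cUU; K -> cc | cUU; N -> d | KU; U -> d | SN | cc | cUU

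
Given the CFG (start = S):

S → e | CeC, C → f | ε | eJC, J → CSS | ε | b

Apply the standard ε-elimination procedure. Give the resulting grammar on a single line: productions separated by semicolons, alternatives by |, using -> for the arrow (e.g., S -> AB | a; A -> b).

Nullable set: {C, J}.
S -> CeC: C, C nullable, giving Ce | CeC | e | eC.
Drop C -> ε.
C -> eJC: J, C nullable, giving e | eC | eJ | eJC.
Drop J -> ε.
J -> CSS: C nullable, giving CSS | SS.
Unchanged (no nullable symbols): S -> e; C -> f; J -> b.

S -> e | Ce | eC | CeC; C -> e | f | eC | eJ | eJC; J -> b | SS | CSS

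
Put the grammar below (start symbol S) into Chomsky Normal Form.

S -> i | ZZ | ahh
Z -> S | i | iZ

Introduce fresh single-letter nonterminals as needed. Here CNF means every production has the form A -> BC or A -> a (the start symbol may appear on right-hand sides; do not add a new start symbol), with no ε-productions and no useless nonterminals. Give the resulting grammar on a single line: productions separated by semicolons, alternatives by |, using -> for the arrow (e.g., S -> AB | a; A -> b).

No ε-productions.
After unit-elimination: S -> i | ZZ | ahh; Z -> i | ZZ | iZ | ahh.
TERM: introduce A -> a, B -> h, C -> i and substitute in every rule of length ≥2.
BIN: S -> ABB becomes S -> AD, D -> BB; Z -> ABB becomes Z -> AE, E -> BB.

S -> i | AD | ZZ; A -> a; B -> h; C -> i; D -> BB; E -> BB; Z -> i | AE | CZ | ZZ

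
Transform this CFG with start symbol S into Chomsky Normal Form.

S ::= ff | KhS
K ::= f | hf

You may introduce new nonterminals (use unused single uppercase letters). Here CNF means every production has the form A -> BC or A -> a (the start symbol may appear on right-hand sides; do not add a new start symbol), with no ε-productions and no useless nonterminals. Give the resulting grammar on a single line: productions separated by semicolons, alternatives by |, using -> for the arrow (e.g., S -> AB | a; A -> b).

S -> BB | KC; A -> h; B -> f; C -> AS; K -> f | AB

No ε-productions.
No unit productions to eliminate.
TERM: introduce B -> f, A -> h and substitute in every rule of length ≥2.
BIN: S -> KAS becomes S -> KC, C -> AS.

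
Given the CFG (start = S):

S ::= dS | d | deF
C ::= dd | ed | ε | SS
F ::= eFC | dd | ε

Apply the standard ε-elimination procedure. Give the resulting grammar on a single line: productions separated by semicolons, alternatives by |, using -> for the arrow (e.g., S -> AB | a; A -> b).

S -> d | dS | de | deF; C -> SS | dd | ed; F -> e | dd | eC | eF | eFC

Nullable set: {C, F}.
S -> deF: F nullable, giving de | deF.
Drop C -> ε.
Drop F -> ε.
F -> eFC: F, C nullable, giving e | eC | eF | eFC.
Unchanged (no nullable symbols): S -> d; S -> dS; C -> SS; C -> dd; C -> ed; F -> dd.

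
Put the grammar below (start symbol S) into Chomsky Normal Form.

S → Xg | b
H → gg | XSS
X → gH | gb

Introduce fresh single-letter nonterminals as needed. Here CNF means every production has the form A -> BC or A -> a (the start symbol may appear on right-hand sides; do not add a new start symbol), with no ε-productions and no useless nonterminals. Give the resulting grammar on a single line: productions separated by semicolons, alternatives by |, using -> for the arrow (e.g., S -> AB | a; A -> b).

No ε-productions.
No unit productions to eliminate.
TERM: introduce B -> b, A -> g and substitute in every rule of length ≥2.
BIN: H -> XSS becomes H -> XC, C -> SS.

S -> b | XA; A -> g; B -> b; C -> SS; H -> AA | XC; X -> AB | AH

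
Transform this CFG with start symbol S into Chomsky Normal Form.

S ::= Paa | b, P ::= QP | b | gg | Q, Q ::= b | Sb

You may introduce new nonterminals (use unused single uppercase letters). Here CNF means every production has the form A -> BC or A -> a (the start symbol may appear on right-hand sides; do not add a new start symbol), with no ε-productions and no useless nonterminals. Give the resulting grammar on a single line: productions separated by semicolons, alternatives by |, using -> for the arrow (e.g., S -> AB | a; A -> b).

No ε-productions.
After unit-elimination: S -> b | Paa; P -> b | QP | Sb | gg; Q -> b | Sb.
TERM: introduce C -> a, A -> b, B -> g and substitute in every rule of length ≥2.
BIN: S -> PCC becomes S -> PD, D -> CC.

S -> b | PD; A -> b; B -> g; C -> a; D -> CC; P -> b | BB | QP | SA; Q -> b | SA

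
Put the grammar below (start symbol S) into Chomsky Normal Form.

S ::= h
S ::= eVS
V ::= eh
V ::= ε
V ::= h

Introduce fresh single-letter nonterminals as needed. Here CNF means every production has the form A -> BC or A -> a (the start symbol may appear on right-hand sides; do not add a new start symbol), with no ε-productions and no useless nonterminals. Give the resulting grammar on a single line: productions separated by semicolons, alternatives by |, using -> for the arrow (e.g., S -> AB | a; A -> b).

S -> h | AC | AS; A -> e; B -> h; C -> VS; V -> h | AB

Nullable: {V}; after ε-elimination: S -> h | eS | eVS; V -> h | eh.
No unit productions to eliminate.
TERM: introduce A -> e, B -> h and substitute in every rule of length ≥2.
BIN: S -> AVS becomes S -> AC, C -> VS.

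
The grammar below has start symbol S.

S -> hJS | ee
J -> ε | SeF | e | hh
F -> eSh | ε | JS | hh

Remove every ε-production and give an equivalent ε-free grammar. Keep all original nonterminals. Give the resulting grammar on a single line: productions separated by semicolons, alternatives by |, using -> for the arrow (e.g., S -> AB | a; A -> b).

Nullable set: {F, J}.
S -> hJS: J nullable, giving hJS | hS.
Drop F -> ε.
F -> JS: J nullable, giving JS | S.
Drop J -> ε.
J -> SeF: F nullable, giving Se | SeF.
Unchanged (no nullable symbols): S -> ee; F -> eSh; F -> hh; J -> e; J -> hh.

S -> ee | hS | hJS; F -> S | JS | hh | eSh; J -> e | Se | hh | SeF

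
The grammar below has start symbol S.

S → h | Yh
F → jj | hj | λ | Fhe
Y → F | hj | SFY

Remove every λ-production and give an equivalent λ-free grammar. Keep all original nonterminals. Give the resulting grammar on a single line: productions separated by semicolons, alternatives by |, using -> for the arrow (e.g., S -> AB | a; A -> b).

Nullable set: {F, Y}.
S -> Yh: Y nullable, giving Yh | h.
Drop F -> λ.
F -> Fhe: F nullable, giving Fhe | he.
Y -> F: F nullable, giving F.
Y -> SFY: F, Y nullable, giving S | SF | SFY | SY.
Unchanged (no nullable symbols): S -> h; F -> hj; F -> jj; Y -> hj.

S -> h | Yh; F -> he | hj | jj | Fhe; Y -> F | S | SF | SY | hj | SFY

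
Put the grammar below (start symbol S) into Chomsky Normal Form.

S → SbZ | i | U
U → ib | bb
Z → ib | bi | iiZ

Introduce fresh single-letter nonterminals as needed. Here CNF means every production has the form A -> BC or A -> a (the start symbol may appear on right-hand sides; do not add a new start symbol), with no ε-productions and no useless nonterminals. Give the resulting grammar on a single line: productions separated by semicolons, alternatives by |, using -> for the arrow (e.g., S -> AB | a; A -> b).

S -> i | AA | BA | SC; A -> b; B -> i; C -> AZ; D -> BZ; Z -> AB | BA | BD

No ε-productions.
After unit-elimination: S -> i | bb | ib | SbZ; U -> bb | ib; Z -> bi | ib | iiZ.
TERM: introduce A -> b, B -> i and substitute in every rule of length ≥2.
BIN: S -> SAZ becomes S -> SC, C -> AZ; Z -> BBZ becomes Z -> BD, D -> BZ.
Drop unreachable/unproductive: U.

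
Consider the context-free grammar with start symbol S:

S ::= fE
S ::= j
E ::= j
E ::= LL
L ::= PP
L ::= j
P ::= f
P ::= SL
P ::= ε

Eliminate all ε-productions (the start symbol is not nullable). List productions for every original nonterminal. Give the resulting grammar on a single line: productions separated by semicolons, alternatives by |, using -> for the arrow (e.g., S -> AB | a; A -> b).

Nullable set: {E, L, P}.
S -> fE: E nullable, giving f | fE.
E -> LL: L, L nullable, giving L | LL.
L -> PP: P, P nullable, giving P | PP.
Drop P -> ε.
P -> SL: L nullable, giving S | SL.
Unchanged (no nullable symbols): S -> j; E -> j; L -> j; P -> f.

S -> f | j | fE; E -> L | j | LL; L -> P | j | PP; P -> S | f | SL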